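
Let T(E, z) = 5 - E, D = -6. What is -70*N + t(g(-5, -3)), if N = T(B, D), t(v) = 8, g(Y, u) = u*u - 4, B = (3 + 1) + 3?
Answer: 148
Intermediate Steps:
B = 7 (B = 4 + 3 = 7)
g(Y, u) = -4 + u² (g(Y, u) = u² - 4 = -4 + u²)
N = -2 (N = 5 - 1*7 = 5 - 7 = -2)
-70*N + t(g(-5, -3)) = -70*(-2) + 8 = 140 + 8 = 148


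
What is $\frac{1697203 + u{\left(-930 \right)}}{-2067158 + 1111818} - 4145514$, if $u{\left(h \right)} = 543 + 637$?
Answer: $- \frac{3960377043143}{955340} \approx -4.1455 \cdot 10^{6}$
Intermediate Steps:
$u{\left(h \right)} = 1180$
$\frac{1697203 + u{\left(-930 \right)}}{-2067158 + 1111818} - 4145514 = \frac{1697203 + 1180}{-2067158 + 1111818} - 4145514 = \frac{1698383}{-955340} - 4145514 = 1698383 \left(- \frac{1}{955340}\right) - 4145514 = - \frac{1698383}{955340} - 4145514 = - \frac{3960377043143}{955340}$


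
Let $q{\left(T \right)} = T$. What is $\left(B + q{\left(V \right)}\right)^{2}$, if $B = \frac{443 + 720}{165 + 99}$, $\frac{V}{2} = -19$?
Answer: $\frac{78659161}{69696} \approx 1128.6$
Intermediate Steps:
$V = -38$ ($V = 2 \left(-19\right) = -38$)
$B = \frac{1163}{264} \approx 4.4053$
$\left(B + q{\left(V \right)}\right)^{2} = \left(\frac{1163}{264} - 38\right)^{2} = \left(- \frac{8869}{264}\right)^{2} = \frac{78659161}{69696}$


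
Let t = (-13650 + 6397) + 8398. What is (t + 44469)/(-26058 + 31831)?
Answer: 45614/5773 ≈ 7.9013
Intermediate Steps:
t = 1145 (t = -7253 + 8398 = 1145)
(t + 44469)/(-26058 + 31831) = (1145 + 44469)/(-26058 + 31831) = 45614/5773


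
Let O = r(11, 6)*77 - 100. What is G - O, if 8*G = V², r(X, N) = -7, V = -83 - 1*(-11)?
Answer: 1287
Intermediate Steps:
V = -72 (V = -83 + 11 = -72)
G = 648 (G = (⅛)*(-72)² = (⅛)*5184 = 648)
O = -639 (O = -7*77 - 100 = -539 - 100 = -639)
G - O = 648 - 1*(-639) = 648 + 639 = 1287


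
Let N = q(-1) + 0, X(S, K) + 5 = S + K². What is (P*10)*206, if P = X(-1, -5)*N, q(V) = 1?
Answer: 39140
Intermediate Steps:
X(S, K) = -5 + S + K² (X(S, K) = -5 + (S + K²) = -5 + S + K²)
N = 1 (N = 1 + 0 = 1)
P = 19 (P = (-5 - 1 + (-5)²)*1 = (-5 - 1 + 25)*1 = 19*1 = 19)
(P*10)*206 = (19*10)*206 = 190*206 = 39140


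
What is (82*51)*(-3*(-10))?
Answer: 125460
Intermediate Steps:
(82*51)*(-3*(-10)) = 4182*30 = 125460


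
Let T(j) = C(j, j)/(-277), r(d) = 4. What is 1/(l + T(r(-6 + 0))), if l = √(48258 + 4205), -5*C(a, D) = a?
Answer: -5540/100635838159 + 1918225*√52463/100635838159 ≈ 0.0043658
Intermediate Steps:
C(a, D) = -a/5
T(j) = j/1385 (T(j) = -j/5/(-277) = -j/5*(-1/277) = j/1385)
l = √52463 ≈ 229.05
1/(l + T(r(-6 + 0))) = 1/(√52463 + (1/1385)*4) = 1/(√52463 + 4/1385) = 1/(4/1385 + √52463)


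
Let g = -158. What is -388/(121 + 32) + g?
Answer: -24562/153 ≈ -160.54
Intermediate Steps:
-388/(121 + 32) + g = -388/(121 + 32) - 158 = -388/153 - 158 = -24562/153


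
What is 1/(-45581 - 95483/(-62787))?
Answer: -62787/2861798764 ≈ -2.1940e-5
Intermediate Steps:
1/(-45581 - 95483/(-62787)) = 1/(-45581 - 95483*(-1/62787)) = 1/(-45581 + 95483/62787) = 1/(-2861798764/62787) = -62787/2861798764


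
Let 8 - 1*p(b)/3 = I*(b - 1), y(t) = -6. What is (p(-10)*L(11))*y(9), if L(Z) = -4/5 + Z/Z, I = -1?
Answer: 54/5 ≈ 10.800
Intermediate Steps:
L(Z) = ⅕ (L(Z) = -4*⅕ + 1 = -⅘ + 1 = ⅕)
p(b) = 21 + 3*b (p(b) = 24 - (-3)*(b - 1) = 24 - (-3)*(-1 + b) = 24 - 3*(1 - b) = 24 + (-3 + 3*b) = 21 + 3*b)
(p(-10)*L(11))*y(9) = ((21 + 3*(-10))*(⅕))*(-6) = ((21 - 30)*(⅕))*(-6) = -9*⅕*(-6) = -9/5*(-6) = 54/5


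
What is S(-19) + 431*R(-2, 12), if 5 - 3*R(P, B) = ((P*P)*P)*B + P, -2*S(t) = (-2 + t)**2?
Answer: 87463/6 ≈ 14577.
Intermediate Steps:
S(t) = -(-2 + t)**2/2
R(P, B) = 5/3 - P/3 - B*P**3/3 (R(P, B) = 5/3 - (((P*P)*P)*B + P)/3 = 5/3 - ((P**2*P)*B + P)/3 = 5/3 - (P**3*B + P)/3 = 5/3 - (B*P**3 + P)/3 = 5/3 - (P + B*P**3)/3 = 5/3 + (-P/3 - B*P**3/3) = 5/3 - P/3 - B*P**3/3)
S(-19) + 431*R(-2, 12) = -(-2 - 19)**2/2 + 431*(5/3 - 1/3*(-2) - 1/3*12*(-2)**3) = -1/2*(-21)**2 + 431*(5/3 + 2/3 - 1/3*12*(-8)) = -1/2*441 + 431*(5/3 + 2/3 + 32) = -441/2 + 431*(103/3) = -441/2 + 44393/3 = 87463/6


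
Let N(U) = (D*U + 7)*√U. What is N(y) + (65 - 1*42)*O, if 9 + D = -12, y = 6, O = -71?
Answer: -1633 - 119*√6 ≈ -1924.5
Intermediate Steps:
D = -21 (D = -9 - 12 = -21)
N(U) = √U*(7 - 21*U) (N(U) = (-21*U + 7)*√U = (7 - 21*U)*√U = √U*(7 - 21*U))
N(y) + (65 - 1*42)*O = √6*(7 - 21*6) + (65 - 1*42)*(-71) = √6*(7 - 126) + (65 - 42)*(-71) = √6*(-119) + 23*(-71) = -119*√6 - 1633 = -1633 - 119*√6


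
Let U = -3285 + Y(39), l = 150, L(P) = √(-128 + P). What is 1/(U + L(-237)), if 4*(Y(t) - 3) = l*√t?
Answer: 2/(-6564 + 75*√39 + 2*I*√365) ≈ -0.00032809 - 2.0566e-6*I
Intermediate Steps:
Y(t) = 3 + 75*√t/2 (Y(t) = 3 + (150*√t)/4 = 3 + 75*√t/2)
U = -3282 + 75*√39/2 (U = -3285 + (3 + 75*√39/2) = -3282 + 75*√39/2 ≈ -3047.8)
1/(U + L(-237)) = 1/((-3282 + 75*√39/2) + √(-128 - 237)) = 1/((-3282 + 75*√39/2) + √(-365)) = 1/((-3282 + 75*√39/2) + I*√365) = 1/(-3282 + 75*√39/2 + I*√365)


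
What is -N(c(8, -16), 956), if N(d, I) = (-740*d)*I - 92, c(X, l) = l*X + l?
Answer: -101871268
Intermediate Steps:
c(X, l) = l + X*l (c(X, l) = X*l + l = l + X*l)
N(d, I) = -92 - 740*I*d (N(d, I) = -740*I*d - 92 = -92 - 740*I*d)
-N(c(8, -16), 956) = -(-92 - 740*956*(-16*(1 + 8))) = -(-92 - 740*956*(-16*9)) = -(-92 - 740*956*(-144)) = -(-92 + 101871360) = -1*101871268 = -101871268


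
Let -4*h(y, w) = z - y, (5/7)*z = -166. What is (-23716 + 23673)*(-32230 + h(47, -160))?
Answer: 27657729/20 ≈ 1.3829e+6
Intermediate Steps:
z = -1162/5 (z = (7/5)*(-166) = -1162/5 ≈ -232.40)
h(y, w) = 581/10 + y/4 (h(y, w) = -(-1162/5 - y)/4 = 581/10 + y/4)
(-23716 + 23673)*(-32230 + h(47, -160)) = (-23716 + 23673)*(-32230 + (581/10 + (¼)*47)) = -43*(-32230 + (581/10 + 47/4)) = -43*(-32230 + 1397/20) = -43*(-643203/20) = 27657729/20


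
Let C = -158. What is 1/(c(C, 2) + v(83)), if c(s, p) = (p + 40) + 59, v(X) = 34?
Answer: 1/135 ≈ 0.0074074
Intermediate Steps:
c(s, p) = 99 + p (c(s, p) = (40 + p) + 59 = 99 + p)
1/(c(C, 2) + v(83)) = 1/((99 + 2) + 34) = 1/(101 + 34) = 1/135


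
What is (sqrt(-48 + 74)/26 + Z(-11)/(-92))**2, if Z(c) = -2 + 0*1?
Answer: 1071/27508 + sqrt(26)/598 ≈ 0.047461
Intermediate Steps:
Z(c) = -2 (Z(c) = -2 + 0 = -2)
(sqrt(-48 + 74)/26 + Z(-11)/(-92))**2 = (sqrt(-48 + 74)/26 - 2/(-92))**2 = (sqrt(26)*(1/26) - 2*(-1/92))**2 = (sqrt(26)/26 + 1/46)**2 = (1/46 + sqrt(26)/26)**2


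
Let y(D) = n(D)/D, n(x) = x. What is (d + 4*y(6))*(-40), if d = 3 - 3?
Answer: -160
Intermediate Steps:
d = 0
y(D) = 1 (y(D) = D/D = 1)
(d + 4*y(6))*(-40) = (0 + 4*1)*(-40) = (0 + 4)*(-40) = 4*(-40) = -160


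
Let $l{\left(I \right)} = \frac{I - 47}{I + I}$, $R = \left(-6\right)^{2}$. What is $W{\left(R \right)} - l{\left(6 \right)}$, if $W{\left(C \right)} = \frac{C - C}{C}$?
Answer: $\frac{41}{12} \approx 3.4167$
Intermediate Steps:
$R = 36$
$W{\left(C \right)} = 0$ ($W{\left(C \right)} = \frac{0}{C} = 0$)
$l{\left(I \right)} = \frac{-47 + I}{2 I}$
$W{\left(R \right)} - l{\left(6 \right)} = 0 - \frac{-47 + 6}{2 \cdot 6} = 0 - \frac{1}{2} \cdot \frac{1}{6} \left(-41\right) = 0 - - \frac{41}{12} = 0 + \frac{41}{12} = \frac{41}{12}$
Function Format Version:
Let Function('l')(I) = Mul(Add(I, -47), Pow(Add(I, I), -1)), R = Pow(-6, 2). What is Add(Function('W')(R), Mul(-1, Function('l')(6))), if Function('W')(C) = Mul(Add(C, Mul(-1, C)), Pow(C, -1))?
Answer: Rational(41, 12) ≈ 3.4167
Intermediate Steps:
R = 36
Function('W')(C) = 0 (Function('W')(C) = Mul(0, Pow(C, -1)) = 0)
Function('l')(I) = Mul(Rational(1, 2), Pow(I, -1), Add(-47, I)) (Function('l')(I) = Mul(Add(-47, I), Pow(Mul(2, I), -1)) = Mul(Add(-47, I), Mul(Rational(1, 2), Pow(I, -1))) = Mul(Rational(1, 2), Pow(I, -1), Add(-47, I)))
Add(Function('W')(R), Mul(-1, Function('l')(6))) = Add(0, Mul(-1, Mul(Rational(1, 2), Pow(6, -1), Add(-47, 6)))) = Add(0, Mul(-1, Mul(Rational(1, 2), Rational(1, 6), -41))) = Add(0, Mul(-1, Rational(-41, 12))) = Add(0, Rational(41, 12)) = Rational(41, 12)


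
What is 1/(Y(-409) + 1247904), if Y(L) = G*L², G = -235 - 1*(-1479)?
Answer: 1/209345468 ≈ 4.7768e-9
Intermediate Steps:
G = 1244 (G = -235 + 1479 = 1244)
Y(L) = 1244*L²
1/(Y(-409) + 1247904) = 1/(1244*(-409)² + 1247904) = 1/(1244*167281 + 1247904) = 1/(208097564 + 1247904) = 1/209345468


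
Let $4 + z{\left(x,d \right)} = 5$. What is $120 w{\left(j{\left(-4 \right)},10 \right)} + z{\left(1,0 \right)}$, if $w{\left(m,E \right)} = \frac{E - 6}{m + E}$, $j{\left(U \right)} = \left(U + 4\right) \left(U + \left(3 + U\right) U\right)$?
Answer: $49$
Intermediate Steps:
$z{\left(x,d \right)} = 1$ ($z{\left(x,d \right)} = -4 + 5 = 1$)
$j{\left(U \right)} = \left(4 + U\right) \left(U + U \left(3 + U\right)\right)$
$w{\left(m,E \right)} = \frac{-6 + E}{E + m}$
$120 w{\left(j{\left(-4 \right)},10 \right)} + z{\left(1,0 \right)} = 120 \frac{-6 + 10}{10 - 4 \left(16 + \left(-4\right)^{2} + 8 \left(-4\right)\right)} + 1 = 120 \frac{1}{10 - 4 \left(16 + 16 - 32\right)} 4 + 1 = 120 \frac{1}{10 - 0} \cdot 4 + 1 = 120 \frac{1}{10 + 0} \cdot 4 + 1 = 120 \cdot \frac{1}{10} \cdot 4 + 1 = 120 \cdot \frac{2}{5} + 1 = 48 + 1 = 49$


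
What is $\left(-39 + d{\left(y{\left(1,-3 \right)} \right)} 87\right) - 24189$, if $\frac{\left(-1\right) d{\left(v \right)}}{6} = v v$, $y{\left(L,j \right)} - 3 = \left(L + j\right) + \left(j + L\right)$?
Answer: $-24750$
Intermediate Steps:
$y{\left(L,j \right)} = 3 + 2 L + 2 j$ ($y{\left(L,j \right)} = 3 + \left(\left(L + j\right) + \left(j + L\right)\right) = 3 + \left(\left(L + j\right) + \left(L + j\right)\right) = 3 + \left(2 L + 2 j\right) = 3 + 2 L + 2 j$)
$d{\left(v \right)} = - 6 v^{2}$ ($d{\left(v \right)} = - 6 v v = - 6 v^{2}$)
$\left(-39 + d{\left(y{\left(1,-3 \right)} \right)} 87\right) - 24189 = \left(-39 + - 6 \left(3 + 2 \cdot 1 + 2 \left(-3\right)\right)^{2} \cdot 87\right) - 24189 = \left(-39 + - 6 \left(3 + 2 - 6\right)^{2} \cdot 87\right) - 24189 = \left(-39 + - 6 \left(-1\right)^{2} \cdot 87\right) - 24189 = \left(-39 + \left(-6\right) 1 \cdot 87\right) - 24189 = \left(-39 - 522\right) - 24189 = -561 - 24189 = -24750$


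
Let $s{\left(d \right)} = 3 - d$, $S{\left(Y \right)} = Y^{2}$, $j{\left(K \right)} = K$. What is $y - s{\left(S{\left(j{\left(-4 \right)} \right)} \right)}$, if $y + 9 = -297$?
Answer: $-293$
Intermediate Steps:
$y = -306$ ($y = -9 - 297 = -306$)
$y - s{\left(S{\left(j{\left(-4 \right)} \right)} \right)} = -306 - \left(3 - \left(-4\right)^{2}\right) = -306 - \left(3 - 16\right) = -306 - -13 = -306 + 13 = -293$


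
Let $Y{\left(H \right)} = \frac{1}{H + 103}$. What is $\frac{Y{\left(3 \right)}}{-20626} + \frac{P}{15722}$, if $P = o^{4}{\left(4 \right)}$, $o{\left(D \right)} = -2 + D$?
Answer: $\frac{17482987}{17186944516} \approx 0.0010172$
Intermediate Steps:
$Y{\left(H \right)} = \frac{1}{103 + H}$
$P = 16$ ($P = \left(-2 + 4\right)^{4} = 2^{4} = 16$)
$\frac{Y{\left(3 \right)}}{-20626} + \frac{P}{15722} = \frac{1}{\left(103 + 3\right) \left(-20626\right)} + \frac{16}{15722} = \frac{1}{106} \left(- \frac{1}{20626}\right) + 16 \cdot \frac{1}{15722} = \frac{1}{106} \left(- \frac{1}{20626}\right) + \frac{8}{7861} = - \frac{1}{2186356} + \frac{8}{7861} = \frac{17482987}{17186944516}$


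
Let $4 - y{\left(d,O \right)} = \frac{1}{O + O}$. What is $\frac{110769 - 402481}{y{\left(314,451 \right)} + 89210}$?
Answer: $- \frac{263124224}{80471027} \approx -3.2698$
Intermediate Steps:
$y{\left(d,O \right)} = 4 - \frac{1}{2 O}$ ($y{\left(d,O \right)} = 4 - \frac{1}{O + O} = 4 - \frac{1}{2 O}$)
$\frac{110769 - 402481}{y{\left(314,451 \right)} + 89210} = \frac{110769 - 402481}{\left(4 - \frac{1}{2 \cdot 451}\right) + 89210} = - \frac{291712}{\left(4 - \frac{1}{902}\right) + 89210} = - \frac{291712}{\frac{3607}{902} + 89210} = - \frac{291712}{\frac{80471027}{902}} = \left(-291712\right) \frac{902}{80471027} = - \frac{263124224}{80471027}$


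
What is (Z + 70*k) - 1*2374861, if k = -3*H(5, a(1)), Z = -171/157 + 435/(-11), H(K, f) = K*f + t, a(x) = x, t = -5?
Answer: -4101455123/1727 ≈ -2.3749e+6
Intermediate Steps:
H(K, f) = -5 + K*f (H(K, f) = K*f - 5 = -5 + K*f)
Z = -70176/1727 (Z = -171*1/157 + 435*(-1/11) = -171/157 - 435/11 = -70176/1727 ≈ -40.635)
k = 0 (k = -3*(-5 + 5*1) = -3*(-5 + 5) = -3*0 = 0)
(Z + 70*k) - 1*2374861 = (-70176/1727 + 70*0) - 1*2374861 = (-70176/1727 + 0) - 2374861 = -70176/1727 - 2374861 = -4101455123/1727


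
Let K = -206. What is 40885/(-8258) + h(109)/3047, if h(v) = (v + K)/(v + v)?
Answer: -6789624684/1371335867 ≈ -4.9511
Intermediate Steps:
h(v) = (-206 + v)/(2*v) (h(v) = (v - 206)/(v + v) = (-206 + v)/((2*v)) = (-206 + v)*(1/(2*v)) = (-206 + v)/(2*v))
40885/(-8258) + h(109)/3047 = 40885/(-8258) + ((½)*(-206 + 109)/109)/3047 = 40885*(-1/8258) + ((½)*(1/109)*(-97))*(1/3047) = -40885/8258 - 97/218*1/3047 = -40885/8258 - 97/664246 = -6789624684/1371335867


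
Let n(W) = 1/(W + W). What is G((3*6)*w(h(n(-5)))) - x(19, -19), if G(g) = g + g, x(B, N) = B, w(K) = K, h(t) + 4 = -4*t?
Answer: -743/5 ≈ -148.60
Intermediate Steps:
n(W) = 1/(2*W)
h(t) = -4 - 4*t
G(g) = 2*g
G((3*6)*w(h(n(-5)))) - x(19, -19) = 2*((3*6)*(-4 - 2/(-5))) - 1*19 = 2*(18*(-4 - 2*(-1)/5)) - 19 = 2*(18*(-4 - 4*(-1/10))) - 19 = 2*(18*(-4 + 2/5)) - 19 = 2*(18*(-18/5)) - 19 = 2*(-324/5) - 19 = -648/5 - 19 = -743/5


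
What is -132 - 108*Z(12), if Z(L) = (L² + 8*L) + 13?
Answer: -27456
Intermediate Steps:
Z(L) = 13 + L² + 8*L
-132 - 108*Z(12) = -132 - 108*(13 + 12² + 8*12) = -132 - 108*(13 + 144 + 96) = -132 - 108*253 = -132 - 27324 = -27456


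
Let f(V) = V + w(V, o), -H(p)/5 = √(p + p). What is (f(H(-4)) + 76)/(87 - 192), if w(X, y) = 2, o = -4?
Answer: -26/35 + 2*I*√2/21 ≈ -0.74286 + 0.13469*I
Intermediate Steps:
H(p) = -5*√2*√p (H(p) = -5*√(p + p) = -5*√2*√p)
f(V) = 2 + V (f(V) = V + 2 = 2 + V)
(f(H(-4)) + 76)/(87 - 192) = ((2 - 5*√2*√(-4)) + 76)/(87 - 192) = ((2 - 5*√2*2*I) + 76)/(-105) = ((2 - 10*I*√2) + 76)*(-1/105) = (78 - 10*I*√2)*(-1/105) = -26/35 + 2*I*√2/21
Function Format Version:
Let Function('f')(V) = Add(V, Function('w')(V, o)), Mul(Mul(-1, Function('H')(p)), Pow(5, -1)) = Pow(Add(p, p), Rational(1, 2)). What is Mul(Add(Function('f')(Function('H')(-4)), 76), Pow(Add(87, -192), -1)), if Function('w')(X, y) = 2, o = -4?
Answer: Add(Rational(-26, 35), Mul(Rational(2, 21), I, Pow(2, Rational(1, 2)))) ≈ Add(-0.74286, Mul(0.13469, I))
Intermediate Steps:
Function('H')(p) = Mul(-5, Pow(2, Rational(1, 2)), Pow(p, Rational(1, 2))) (Function('H')(p) = Mul(-5, Pow(Add(p, p), Rational(1, 2))) = Mul(-5, Pow(Mul(2, p), Rational(1, 2))) = Mul(-5, Mul(Pow(2, Rational(1, 2)), Pow(p, Rational(1, 2)))) = Mul(-5, Pow(2, Rational(1, 2)), Pow(p, Rational(1, 2))))
Function('f')(V) = Add(2, V) (Function('f')(V) = Add(V, 2) = Add(2, V))
Mul(Add(Function('f')(Function('H')(-4)), 76), Pow(Add(87, -192), -1)) = Mul(Add(Add(2, Mul(-5, Pow(2, Rational(1, 2)), Pow(-4, Rational(1, 2)))), 76), Pow(Add(87, -192), -1)) = Mul(Add(Add(2, Mul(-5, Pow(2, Rational(1, 2)), Mul(2, I))), 76), Pow(-105, -1)) = Mul(Add(Add(2, Mul(-10, I, Pow(2, Rational(1, 2)))), 76), Rational(-1, 105)) = Mul(Add(78, Mul(-10, I, Pow(2, Rational(1, 2)))), Rational(-1, 105)) = Add(Rational(-26, 35), Mul(Rational(2, 21), I, Pow(2, Rational(1, 2))))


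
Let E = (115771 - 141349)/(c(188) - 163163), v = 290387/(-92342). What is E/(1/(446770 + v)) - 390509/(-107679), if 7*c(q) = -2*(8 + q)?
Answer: 1159509308046007616/16560556520079 ≈ 70016.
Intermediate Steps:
v = -290387/92342 (v = 290387*(-1/92342) = -290387/92342 ≈ -3.1447)
c(q) = -16/7 - 2*q/7 (c(q) = (-2*(8 + q))/7 = (-16 - 2*q)/7 = -16/7 - 2*q/7)
E = 522/3331 (E = (115771 - 141349)/((-16/7 - 2/7*188) - 163163) = -25578/((-16/7 - 376/7) - 163163) = -25578/(-56 - 163163) = -25578/(-163219) = -25578*(-1/163219) = 522/3331 ≈ 0.15671)
E/(1/(446770 + v)) - 390509/(-107679) = 522/(3331*(1/(446770 - 290387/92342))) - 390509/(-107679) = 522/(3331*(1/(41255344953/92342))) - 390509*(-1/107679) = 522/(3331*(92342/41255344953)) + 390509/107679 = (522/3331)*(41255344953/92342) + 390509/107679 = 10767645032733/153795601 + 390509/107679 = 1159509308046007616/16560556520079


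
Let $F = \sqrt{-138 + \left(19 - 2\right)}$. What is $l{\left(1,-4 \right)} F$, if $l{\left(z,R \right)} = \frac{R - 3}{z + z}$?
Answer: $- \frac{77 i}{2} \approx - 38.5 i$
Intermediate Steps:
$l{\left(z,R \right)} = \frac{-3 + R}{2 z}$
$F = 11 i$ ($F = \sqrt{-138 + 17} = \sqrt{-121} = 11 i \approx 11.0 i$)
$l{\left(1,-4 \right)} F = \frac{-3 - 4}{2 \cdot 1} \cdot 11 i = \frac{1}{2} \cdot 1 \left(-7\right) 11 i = - \frac{7 \cdot 11 i}{2} = - \frac{77 i}{2}$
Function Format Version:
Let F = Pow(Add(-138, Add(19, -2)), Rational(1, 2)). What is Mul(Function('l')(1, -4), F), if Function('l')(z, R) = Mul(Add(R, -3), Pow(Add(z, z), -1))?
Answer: Mul(Rational(-77, 2), I) ≈ Mul(-38.500, I)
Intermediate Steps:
Function('l')(z, R) = Mul(Rational(1, 2), Pow(z, -1), Add(-3, R)) (Function('l')(z, R) = Mul(Add(-3, R), Pow(Mul(2, z), -1)) = Mul(Add(-3, R), Mul(Rational(1, 2), Pow(z, -1))) = Mul(Rational(1, 2), Pow(z, -1), Add(-3, R)))
F = Mul(11, I) (F = Pow(Add(-138, 17), Rational(1, 2)) = Pow(-121, Rational(1, 2)) = Mul(11, I) ≈ Mul(11.000, I))
Mul(Function('l')(1, -4), F) = Mul(Mul(Rational(1, 2), Pow(1, -1), Add(-3, -4)), Mul(11, I)) = Mul(Mul(Rational(1, 2), 1, -7), Mul(11, I)) = Mul(Rational(-7, 2), Mul(11, I)) = Mul(Rational(-77, 2), I)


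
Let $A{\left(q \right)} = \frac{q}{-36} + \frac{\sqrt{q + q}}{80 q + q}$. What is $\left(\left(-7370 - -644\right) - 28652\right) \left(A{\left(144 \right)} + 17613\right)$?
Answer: $-622971202 - \frac{17689 \sqrt{2}}{486} \approx -6.2297 \cdot 10^{8}$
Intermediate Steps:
$A{\left(q \right)} = - \frac{q}{36} + \frac{\sqrt{2}}{81 \sqrt{q}}$ ($A{\left(q \right)} = q \left(- \frac{1}{36}\right) + \frac{\sqrt{2 q}}{81 q} = - \frac{q}{36} + \sqrt{2} \sqrt{q} \frac{1}{81 q} = - \frac{q}{36} + \frac{\sqrt{2}}{81 \sqrt{q}}$)
$\left(\left(-7370 - -644\right) - 28652\right) \left(A{\left(144 \right)} + 17613\right) = \left(\left(-7370 - -644\right) - 28652\right) \left(\left(\left(- \frac{1}{36}\right) 144 + \frac{\sqrt{2}}{81 \cdot 12}\right) + 17613\right) = \left(\left(-7370 + 644\right) - 28652\right) \left(\left(-4 + \frac{1}{81} \sqrt{2} \cdot \frac{1}{12}\right) + 17613\right) = \left(-6726 - 28652\right) \left(\left(-4 + \frac{\sqrt{2}}{972}\right) + 17613\right) = - 35378 \left(17609 + \frac{\sqrt{2}}{972}\right) = -622971202 - \frac{17689 \sqrt{2}}{486}$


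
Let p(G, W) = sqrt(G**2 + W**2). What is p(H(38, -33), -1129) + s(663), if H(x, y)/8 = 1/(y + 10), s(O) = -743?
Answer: -743 + sqrt(674285153)/23 ≈ 386.00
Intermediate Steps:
H(x, y) = 8/(10 + y) (H(x, y) = 8/(y + 10) = 8/(10 + y))
p(H(38, -33), -1129) + s(663) = sqrt((8/(10 - 33))**2 + (-1129)**2) - 743 = sqrt((8/(-23))**2 + 1274641) - 743 = sqrt((8*(-1/23))**2 + 1274641) - 743 = sqrt((-8/23)**2 + 1274641) - 743 = sqrt(64/529 + 1274641) - 743 = sqrt(674285153/529) - 743 = sqrt(674285153)/23 - 743 = -743 + sqrt(674285153)/23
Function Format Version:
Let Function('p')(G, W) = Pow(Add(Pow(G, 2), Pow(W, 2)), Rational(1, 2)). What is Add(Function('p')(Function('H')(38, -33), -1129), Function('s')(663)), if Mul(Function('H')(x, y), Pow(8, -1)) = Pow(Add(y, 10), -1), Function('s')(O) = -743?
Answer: Add(-743, Mul(Rational(1, 23), Pow(674285153, Rational(1, 2)))) ≈ 386.00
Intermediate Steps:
Function('H')(x, y) = Mul(8, Pow(Add(10, y), -1)) (Function('H')(x, y) = Mul(8, Pow(Add(y, 10), -1)) = Mul(8, Pow(Add(10, y), -1)))
Add(Function('p')(Function('H')(38, -33), -1129), Function('s')(663)) = Add(Pow(Add(Pow(Mul(8, Pow(Add(10, -33), -1)), 2), Pow(-1129, 2)), Rational(1, 2)), -743) = Add(Pow(Add(Pow(Mul(8, Pow(-23, -1)), 2), 1274641), Rational(1, 2)), -743) = Add(Pow(Add(Pow(Mul(8, Rational(-1, 23)), 2), 1274641), Rational(1, 2)), -743) = Add(Pow(Add(Pow(Rational(-8, 23), 2), 1274641), Rational(1, 2)), -743) = Add(Pow(Add(Rational(64, 529), 1274641), Rational(1, 2)), -743) = Add(Pow(Rational(674285153, 529), Rational(1, 2)), -743) = Add(Mul(Rational(1, 23), Pow(674285153, Rational(1, 2))), -743) = Add(-743, Mul(Rational(1, 23), Pow(674285153, Rational(1, 2))))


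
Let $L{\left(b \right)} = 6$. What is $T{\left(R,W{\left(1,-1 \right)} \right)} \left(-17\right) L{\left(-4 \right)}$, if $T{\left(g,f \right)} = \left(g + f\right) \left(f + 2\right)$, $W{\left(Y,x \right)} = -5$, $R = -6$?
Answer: $-3366$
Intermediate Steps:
$T{\left(g,f \right)} = \left(2 + f\right) \left(f + g\right)$ ($T{\left(g,f \right)} = \left(f + g\right) \left(2 + f\right) = \left(2 + f\right) \left(f + g\right)$)
$T{\left(R,W{\left(1,-1 \right)} \right)} \left(-17\right) L{\left(-4 \right)} = \left(\left(-5\right)^{2} + 2 \left(-5\right) + 2 \left(-6\right) - -30\right) \left(-17\right) 6 = \left(25 - 10 - 12 + 30\right) \left(-17\right) 6 = 33 \left(-17\right) 6 = \left(-561\right) 6 = -3366$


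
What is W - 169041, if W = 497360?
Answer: 328319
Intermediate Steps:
W - 169041 = 497360 - 169041 = 328319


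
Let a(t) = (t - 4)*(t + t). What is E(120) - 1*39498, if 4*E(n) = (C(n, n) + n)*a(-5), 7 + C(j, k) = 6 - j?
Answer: -79041/2 ≈ -39521.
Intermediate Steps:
C(j, k) = -1 - j (C(j, k) = -7 + (6 - j) = -1 - j)
a(t) = 2*t*(-4 + t) (a(t) = (-4 + t)*(2*t) = 2*t*(-4 + t))
E(n) = -45/2 (E(n) = (((-1 - n) + n)*(2*(-5)*(-4 - 5)))/4 = (-2*(-5)*(-9))/4 = (-1*90)/4 = (1/4)*(-90) = -45/2)
E(120) - 1*39498 = -45/2 - 1*39498 = -45/2 - 39498 = -79041/2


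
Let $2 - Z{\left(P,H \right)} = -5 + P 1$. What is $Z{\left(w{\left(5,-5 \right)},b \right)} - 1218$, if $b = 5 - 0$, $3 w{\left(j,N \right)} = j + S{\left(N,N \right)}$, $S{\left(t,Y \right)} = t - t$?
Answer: $- \frac{3638}{3} \approx -1212.7$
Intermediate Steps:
$S{\left(t,Y \right)} = 0$
$w{\left(j,N \right)} = \frac{j}{3}$ ($w{\left(j,N \right)} = \frac{j + 0}{3} = \frac{j}{3}$)
$b = 5$ ($b = 5 + 0 = 5$)
$Z{\left(P,H \right)} = 7 - P$ ($Z{\left(P,H \right)} = 2 - \left(-5 + P 1\right) = 2 - \left(-5 + P\right) = 7 - P$)
$Z{\left(w{\left(5,-5 \right)},b \right)} - 1218 = \left(7 - \frac{1}{3} \cdot 5\right) - 1218 = \left(7 - \frac{5}{3}\right) - 1218 = \frac{16}{3} - 1218 = - \frac{3638}{3}$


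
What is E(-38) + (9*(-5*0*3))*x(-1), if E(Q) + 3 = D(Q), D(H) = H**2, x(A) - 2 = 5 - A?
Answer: 1441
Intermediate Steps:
x(A) = 7 - A (x(A) = 2 + (5 - A) = 7 - A)
E(Q) = -3 + Q**2
E(-38) + (9*(-5*0*3))*x(-1) = (-3 + (-38)**2) + (9*(-5*0*3))*(7 - 1*(-1)) = (-3 + 1444) + (9*(0*3))*(7 + 1) = 1441 + (9*0)*8 = 1441 + 0*8 = 1441 + 0 = 1441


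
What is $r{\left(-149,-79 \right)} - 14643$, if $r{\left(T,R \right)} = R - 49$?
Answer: $-14771$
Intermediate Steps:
$r{\left(T,R \right)} = -49 + R$ ($r{\left(T,R \right)} = R - 49 = -49 + R$)
$r{\left(-149,-79 \right)} - 14643 = \left(-49 - 79\right) - 14643 = -128 + \left(-19603 + 4960\right) = -128 - 14643 = -14771$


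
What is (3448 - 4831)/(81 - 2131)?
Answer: 1383/2050 ≈ 0.67463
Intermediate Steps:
(3448 - 4831)/(81 - 2131) = -1383/(-2050) = -1383*(-1/2050) = 1383/2050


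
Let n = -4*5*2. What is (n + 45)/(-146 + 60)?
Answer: -5/86 ≈ -0.058140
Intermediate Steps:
n = -40 (n = -20*2 = -40)
(n + 45)/(-146 + 60) = (-40 + 45)/(-146 + 60) = 5/(-86) = 5*(-1/86) = -5/86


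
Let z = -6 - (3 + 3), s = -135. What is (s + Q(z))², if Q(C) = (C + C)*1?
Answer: 25281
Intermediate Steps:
z = -12 (z = -6 - 1*6 = -6 - 6 = -12)
Q(C) = 2*C (Q(C) = (2*C)*1 = 2*C)
(s + Q(z))² = (-135 + 2*(-12))² = (-135 - 24)² = (-159)² = 25281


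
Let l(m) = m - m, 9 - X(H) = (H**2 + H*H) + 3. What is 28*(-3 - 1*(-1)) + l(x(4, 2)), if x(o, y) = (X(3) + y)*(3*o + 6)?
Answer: -56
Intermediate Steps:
X(H) = 6 - 2*H**2 (X(H) = 9 - ((H**2 + H*H) + 3) = 9 - ((H**2 + H**2) + 3) = 9 - (2*H**2 + 3) = 9 - (3 + 2*H**2) = 9 + (-3 - 2*H**2) = 6 - 2*H**2)
x(o, y) = (-12 + y)*(6 + 3*o) (x(o, y) = ((6 - 2*3**2) + y)*(3*o + 6) = ((6 - 2*9) + y)*(6 + 3*o) = ((6 - 18) + y)*(6 + 3*o) = (-12 + y)*(6 + 3*o))
l(m) = 0
28*(-3 - 1*(-1)) + l(x(4, 2)) = 28*(-3 - 1*(-1)) + 0 = 28*(-3 + 1) + 0 = 28*(-2) + 0 = -56 + 0 = -56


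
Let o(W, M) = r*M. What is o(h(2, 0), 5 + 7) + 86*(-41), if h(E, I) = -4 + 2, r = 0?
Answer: -3526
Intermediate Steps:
h(E, I) = -2
o(W, M) = 0 (o(W, M) = 0*M = 0)
o(h(2, 0), 5 + 7) + 86*(-41) = 0 + 86*(-41) = 0 - 3526 = -3526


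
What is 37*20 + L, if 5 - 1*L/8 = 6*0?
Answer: 780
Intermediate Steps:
L = 40 (L = 40 - 48*0 = 40 - 8*0 = 40 + 0 = 40)
37*20 + L = 37*20 + 40 = 740 + 40 = 780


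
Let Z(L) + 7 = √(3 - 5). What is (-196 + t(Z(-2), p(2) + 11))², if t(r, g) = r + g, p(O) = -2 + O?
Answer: (192 - I*√2)² ≈ 36862.0 - 543.1*I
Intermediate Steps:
Z(L) = -7 + I*√2 (Z(L) = -7 + √(3 - 5) = -7 + √(-2) = -7 + I*√2)
t(r, g) = g + r
(-196 + t(Z(-2), p(2) + 11))² = (-196 + (((-2 + 2) + 11) + (-7 + I*√2)))² = (-196 + ((0 + 11) + (-7 + I*√2)))² = (-196 + (11 + (-7 + I*√2)))² = (-196 + (4 + I*√2))² = (-192 + I*√2)²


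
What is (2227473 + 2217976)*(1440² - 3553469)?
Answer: -6578682166181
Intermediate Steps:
(2227473 + 2217976)*(1440² - 3553469) = 4445449*(2073600 - 3553469) = 4445449*(-1479869) = -6578682166181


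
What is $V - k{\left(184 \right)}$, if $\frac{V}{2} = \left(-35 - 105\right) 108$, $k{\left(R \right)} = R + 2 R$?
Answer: $-30792$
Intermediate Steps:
$k{\left(R \right)} = 3 R$
$V = -30240$ ($V = 2 \left(-35 - 105\right) 108 = 2 \left(\left(-140\right) 108\right) = 2 \left(-15120\right) = -30240$)
$V - k{\left(184 \right)} = -30240 - 3 \cdot 184 = -30240 - 552 = -30792$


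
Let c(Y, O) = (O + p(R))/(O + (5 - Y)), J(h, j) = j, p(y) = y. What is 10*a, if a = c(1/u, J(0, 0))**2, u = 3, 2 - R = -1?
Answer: 405/98 ≈ 4.1327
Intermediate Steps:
R = 3 (R = 2 - 1*(-1) = 2 + 1 = 3)
c(Y, O) = (3 + O)/(5 + O - Y) (c(Y, O) = (O + 3)/(O + (5 - Y)) = (3 + O)/(5 + O - Y))
a = 81/196 (a = ((3 + 0)/(5 + 0 - 1/3))**2 = (3/(5 + 0 - 1/3))**2 = (3/(14/3))**2 = ((3/14)*3)**2 = (9/14)**2 = 81/196 ≈ 0.41327)
10*a = 10*(81/196) = 405/98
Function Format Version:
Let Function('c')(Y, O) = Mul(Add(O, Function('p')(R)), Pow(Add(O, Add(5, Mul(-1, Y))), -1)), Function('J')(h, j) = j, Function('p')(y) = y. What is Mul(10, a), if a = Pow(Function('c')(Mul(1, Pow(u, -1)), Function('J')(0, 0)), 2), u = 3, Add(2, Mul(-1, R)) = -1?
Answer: Rational(405, 98) ≈ 4.1327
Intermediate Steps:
R = 3 (R = Add(2, Mul(-1, -1)) = Add(2, 1) = 3)
Function('c')(Y, O) = Mul(Pow(Add(5, O, Mul(-1, Y)), -1), Add(3, O)) (Function('c')(Y, O) = Mul(Add(O, 3), Pow(Add(O, Add(5, Mul(-1, Y))), -1)) = Mul(Add(3, O), Pow(Add(5, O, Mul(-1, Y)), -1)) = Mul(Pow(Add(5, O, Mul(-1, Y)), -1), Add(3, O)))
a = Rational(81, 196) (a = Pow(Mul(Pow(Add(5, 0, Mul(-1, Mul(1, Pow(3, -1)))), -1), Add(3, 0)), 2) = Pow(Mul(Pow(Add(5, 0, Mul(-1, Mul(1, Rational(1, 3)))), -1), 3), 2) = Pow(Mul(Pow(Add(5, 0, Mul(-1, Rational(1, 3))), -1), 3), 2) = Pow(Mul(Pow(Add(5, 0, Rational(-1, 3)), -1), 3), 2) = Pow(Mul(Pow(Rational(14, 3), -1), 3), 2) = Pow(Mul(Rational(3, 14), 3), 2) = Pow(Rational(9, 14), 2) = Rational(81, 196) ≈ 0.41327)
Mul(10, a) = Mul(10, Rational(81, 196)) = Rational(405, 98)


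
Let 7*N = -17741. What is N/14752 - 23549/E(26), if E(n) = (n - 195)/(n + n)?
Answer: 9726825111/1342432 ≈ 7245.7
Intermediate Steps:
N = -17741/7 (N = (1/7)*(-17741) = -17741/7 ≈ -2534.4)
E(n) = (-195 + n)/(2*n) (E(n) = (-195 + n)/((2*n)) = (-195 + n)*(1/(2*n)) = (-195 + n)/(2*n))
N/14752 - 23549/E(26) = -17741/7/14752 - 23549*52/(-195 + 26) = -17741/7*1/14752 - 23549/((1/2)*(1/26)*(-169)) = -17741/103264 - 23549/(-13/4) = -17741/103264 - 23549*(-4/13) = -17741/103264 + 94196/13 = 9726825111/1342432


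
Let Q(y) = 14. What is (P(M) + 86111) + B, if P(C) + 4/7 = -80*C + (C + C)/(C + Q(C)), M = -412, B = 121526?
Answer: 335153709/1393 ≈ 2.4060e+5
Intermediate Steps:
P(C) = -4/7 - 80*C + 2*C/(14 + C) (P(C) = -4/7 + (-80*C + (C + C)/(C + 14)) = -4/7 + (-80*C + (2*C)/(14 + C)) = -4/7 + (-80*C + 2*C/(14 + C)) = -4/7 - 80*C + 2*C/(14 + C))
(P(M) + 86111) + B = (2*(-28 - 3915*(-412) - 280*(-412)²)/(7*(14 - 412)) + 86111) + 121526 = ((2/7)*(-28 + 1612980 - 280*169744)/(-398) + 86111) + 121526 = ((2/7)*(-1/398)*(-28 + 1612980 - 47528320) + 86111) + 121526 = ((2/7)*(-1/398)*(-45915368) + 86111) + 121526 = (45915368/1393 + 86111) + 121526 = 165867991/1393 + 121526 = 335153709/1393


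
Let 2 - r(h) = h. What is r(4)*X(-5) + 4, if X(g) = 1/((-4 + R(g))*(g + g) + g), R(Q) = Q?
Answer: 338/85 ≈ 3.9765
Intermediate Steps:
r(h) = 2 - h
X(g) = 1/(g + 2*g*(-4 + g)) (X(g) = 1/((-4 + g)*(g + g) + g) = 1/((-4 + g)*(2*g) + g) = 1/(2*g*(-4 + g) + g) = 1/(g + 2*g*(-4 + g)))
r(4)*X(-5) + 4 = (2 - 1*4)*(1/((-5)*(-7 + 2*(-5)))) + 4 = (2 - 4)*(-1/(5*(-7 - 10))) + 4 = -(-2)/(5*(-17)) + 4 = -(-2)*(-1)/(5*17) + 4 = -2*1/85 + 4 = -2/85 + 4 = 338/85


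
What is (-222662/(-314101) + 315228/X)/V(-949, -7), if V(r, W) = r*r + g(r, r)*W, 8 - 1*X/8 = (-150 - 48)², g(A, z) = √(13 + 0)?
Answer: -12332046086191/37469569559359875936 - 1246074781*√13/487104404271678387168 ≈ -3.2913e-7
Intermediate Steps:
g(A, z) = √13
X = -313568 (X = 64 - 8*(-150 - 48)² = 64 - 8*(-198)² = 64 - 8*39204 = 64 - 313632 = -313568)
V(r, W) = r² + W*√13 (V(r, W) = r*r + √13*W = r² + W*√13)
(-222662/(-314101) + 315228/X)/V(-949, -7) = (-222662/(-314101) + 315228/(-313568))/((-949)² - 7*√13) = (-222662*(-1/314101) + 315228*(-1/313568))/(900601 - 7*√13) = (222662/314101 - 78807/78392)/(900601 - 7*√13) = -178010683/(600561112*(900601 - 7*√13))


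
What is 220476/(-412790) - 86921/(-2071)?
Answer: 17711756897/427444045 ≈ 41.436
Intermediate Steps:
220476/(-412790) - 86921/(-2071) = 220476*(-1/412790) - 86921*(-1/2071) = -110238/206395 + 86921/2071 = 17711756897/427444045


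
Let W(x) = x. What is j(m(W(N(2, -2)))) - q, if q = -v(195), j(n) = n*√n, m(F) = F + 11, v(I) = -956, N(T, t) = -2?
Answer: -929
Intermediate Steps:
m(F) = 11 + F
j(n) = n^(3/2)
q = 956 (q = -1*(-956) = 956)
j(m(W(N(2, -2)))) - q = (11 - 2)^(3/2) - 1*956 = 9^(3/2) - 956 = 27 - 956 = -929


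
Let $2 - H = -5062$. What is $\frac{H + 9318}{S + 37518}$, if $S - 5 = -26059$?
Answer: $\frac{7191}{5732} \approx 1.2545$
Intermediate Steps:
$H = 5064$ ($H = 2 - -5062 = 2 + 5062 = 5064$)
$S = -26054$ ($S = 5 - 26059 = -26054$)
$\frac{H + 9318}{S + 37518} = \frac{5064 + 9318}{-26054 + 37518} = \frac{14382}{11464} = 14382 \cdot \frac{1}{11464} = \frac{7191}{5732}$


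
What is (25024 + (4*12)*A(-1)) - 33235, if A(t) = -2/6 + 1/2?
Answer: -8203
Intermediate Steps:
A(t) = 1/6 (A(t) = -2*1/6 + 1*(1/2) = -1/3 + 1/2 = 1/6)
(25024 + (4*12)*A(-1)) - 33235 = (25024 + (4*12)*(1/6)) - 33235 = (25024 + 48*(1/6)) - 33235 = (25024 + 8) - 33235 = 25032 - 33235 = -8203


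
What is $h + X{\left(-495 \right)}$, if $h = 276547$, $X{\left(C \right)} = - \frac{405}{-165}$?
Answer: $\frac{3042044}{11} \approx 2.7655 \cdot 10^{5}$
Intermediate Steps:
$X{\left(C \right)} = \frac{27}{11}$ ($X{\left(C \right)} = \left(-405\right) \left(- \frac{1}{165}\right) = \frac{27}{11}$)
$h + X{\left(-495 \right)} = 276547 + \frac{27}{11} = \frac{3042044}{11}$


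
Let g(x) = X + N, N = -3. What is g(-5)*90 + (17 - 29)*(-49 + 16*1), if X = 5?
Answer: 576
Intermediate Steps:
g(x) = 2 (g(x) = 5 - 3 = 2)
g(-5)*90 + (17 - 29)*(-49 + 16*1) = 2*90 + (17 - 29)*(-49 + 16*1) = 180 - 12*(-49 + 16) = 180 - 12*(-33) = 180 + 396 = 576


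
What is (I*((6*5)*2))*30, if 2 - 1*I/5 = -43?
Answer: 405000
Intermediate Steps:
I = 225 (I = 10 - 5*(-43) = 10 + 215 = 225)
(I*((6*5)*2))*30 = (225*((6*5)*2))*30 = (225*(30*2))*30 = (225*60)*30 = 13500*30 = 405000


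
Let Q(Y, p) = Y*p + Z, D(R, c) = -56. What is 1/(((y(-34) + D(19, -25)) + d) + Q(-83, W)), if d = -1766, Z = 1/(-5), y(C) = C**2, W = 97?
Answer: -5/43586 ≈ -0.00011472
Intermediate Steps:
Z = -1/5 ≈ -0.20000
Q(Y, p) = -1/5 + Y*p (Q(Y, p) = Y*p - 1/5 = -1/5 + Y*p)
1/(((y(-34) + D(19, -25)) + d) + Q(-83, W)) = 1/((((-34)**2 - 56) - 1766) + (-1/5 - 83*97)) = 1/(((1156 - 56) - 1766) + (-1/5 - 8051)) = 1/((1100 - 1766) - 40256/5) = 1/(-666 - 40256/5) = 1/(-43586/5) = -5/43586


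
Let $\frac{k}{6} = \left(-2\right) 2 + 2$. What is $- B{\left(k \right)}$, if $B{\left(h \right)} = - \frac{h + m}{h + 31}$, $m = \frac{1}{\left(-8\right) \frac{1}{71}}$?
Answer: $- \frac{167}{152} \approx -1.0987$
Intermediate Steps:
$k = -12$ ($k = 6 \left(\left(-2\right) 2 + 2\right) = 6 \left(-4 + 2\right) = 6 \left(-2\right) = -12$)
$m = - \frac{71}{8}$ ($m = \frac{1}{\left(-8\right) \frac{1}{71}} = \frac{1}{- \frac{8}{71}} = - \frac{71}{8} \approx -8.875$)
$B{\left(h \right)} = - \frac{- \frac{71}{8} + h}{31 + h}$ ($B{\left(h \right)} = - \frac{h - \frac{71}{8}}{h + 31} = - \frac{- \frac{71}{8} + h}{31 + h}$)
$- B{\left(k \right)} = - \frac{\frac{71}{8} - -12}{31 - 12} = - \frac{\frac{71}{8} + 12}{19} = - \frac{167}{19 \cdot 8} = \left(-1\right) \frac{167}{152} = - \frac{167}{152}$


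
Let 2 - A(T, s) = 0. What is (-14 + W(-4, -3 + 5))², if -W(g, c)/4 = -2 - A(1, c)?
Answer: 4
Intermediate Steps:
A(T, s) = 2 (A(T, s) = 2 - 1*0 = 2 + 0 = 2)
W(g, c) = 16 (W(g, c) = -4*(-2 - 1*2) = -4*(-2 - 2) = -4*(-4) = 16)
(-14 + W(-4, -3 + 5))² = (-14 + 16)² = 2² = 4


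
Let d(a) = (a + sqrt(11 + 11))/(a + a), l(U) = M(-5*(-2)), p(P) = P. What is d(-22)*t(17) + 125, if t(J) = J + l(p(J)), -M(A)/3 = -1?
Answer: 135 - 5*sqrt(22)/11 ≈ 132.87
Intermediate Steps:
M(A) = 3 (M(A) = -3*(-1) = 3)
l(U) = 3
d(a) = (a + sqrt(22))/(2*a) (d(a) = (a + sqrt(22))/((2*a)) = (a + sqrt(22))*(1/(2*a)) = (a + sqrt(22))/(2*a))
t(J) = 3 + J (t(J) = J + 3 = 3 + J)
d(-22)*t(17) + 125 = ((1/2)*(-22 + sqrt(22))/(-22))*(3 + 17) + 125 = ((1/2)*(-1/22)*(-22 + sqrt(22)))*20 + 125 = (1/2 - sqrt(22)/44)*20 + 125 = (10 - 5*sqrt(22)/11) + 125 = 135 - 5*sqrt(22)/11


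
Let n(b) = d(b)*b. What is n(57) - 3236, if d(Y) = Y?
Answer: 13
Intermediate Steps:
n(b) = b² (n(b) = b*b = b²)
n(57) - 3236 = 57² - 3236 = 3249 - 3236 = 13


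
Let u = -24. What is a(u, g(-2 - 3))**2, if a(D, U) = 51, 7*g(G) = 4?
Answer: 2601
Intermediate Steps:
g(G) = 4/7 (g(G) = (1/7)*4 = 4/7)
a(u, g(-2 - 3))**2 = 51**2 = 2601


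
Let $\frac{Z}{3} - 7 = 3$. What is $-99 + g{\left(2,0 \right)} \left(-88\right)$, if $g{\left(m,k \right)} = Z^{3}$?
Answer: $-2376099$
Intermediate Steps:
$Z = 30$ ($Z = 21 + 3 \cdot 3 = 21 + 9 = 30$)
$g{\left(m,k \right)} = 27000$ ($g{\left(m,k \right)} = 30^{3} = 27000$)
$-99 + g{\left(2,0 \right)} \left(-88\right) = -99 + 27000 \left(-88\right) = -99 - 2376000 = -2376099$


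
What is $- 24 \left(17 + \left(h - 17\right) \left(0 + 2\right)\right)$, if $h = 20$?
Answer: $-552$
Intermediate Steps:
$- 24 \left(17 + \left(h - 17\right) \left(0 + 2\right)\right) = - 24 \left(17 + \left(20 - 17\right) \left(0 + 2\right)\right) = - 24 \left(17 + 3 \cdot 2\right) = - 24 \left(17 + 6\right) = \left(-24\right) 23 = -552$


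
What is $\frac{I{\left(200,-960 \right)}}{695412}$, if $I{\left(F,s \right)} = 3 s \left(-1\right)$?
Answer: $\frac{80}{19317} \approx 0.0041414$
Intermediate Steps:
$I{\left(F,s \right)} = - 3 s$
$\frac{I{\left(200,-960 \right)}}{695412} = \frac{\left(-3\right) \left(-960\right)}{695412} = 2880 \cdot \frac{1}{695412} = \frac{80}{19317}$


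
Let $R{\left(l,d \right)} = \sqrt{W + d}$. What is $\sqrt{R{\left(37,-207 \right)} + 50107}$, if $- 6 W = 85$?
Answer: $\frac{\sqrt{1803852 + 6 i \sqrt{7962}}}{6} \approx 223.85 + 0.033219 i$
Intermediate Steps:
$W = - \frac{85}{6}$ ($W = \left(- \frac{1}{6}\right) 85 = - \frac{85}{6} \approx -14.167$)
$R{\left(l,d \right)} = \sqrt{- \frac{85}{6} + d}$
$\sqrt{R{\left(37,-207 \right)} + 50107} = \sqrt{\frac{\sqrt{-510 + 36 \left(-207\right)}}{6} + 50107} = \sqrt{\frac{\sqrt{-510 - 7452}}{6} + 50107} = \sqrt{\frac{\sqrt{-7962}}{6} + 50107} = \sqrt{\frac{i \sqrt{7962}}{6} + 50107} = \sqrt{50107 + \frac{i \sqrt{7962}}{6}}$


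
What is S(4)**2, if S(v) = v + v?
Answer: 64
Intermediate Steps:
S(v) = 2*v
S(4)**2 = (2*4)**2 = 8**2 = 64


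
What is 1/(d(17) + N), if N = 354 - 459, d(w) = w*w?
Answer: 1/184 ≈ 0.0054348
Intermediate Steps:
d(w) = w²
N = -105
1/(d(17) + N) = 1/(17² - 105) = 1/(289 - 105) = 1/184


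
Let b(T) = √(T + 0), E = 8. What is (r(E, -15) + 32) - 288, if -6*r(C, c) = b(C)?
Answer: -256 - √2/3 ≈ -256.47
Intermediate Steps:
b(T) = √T
r(C, c) = -√C/6
(r(E, -15) + 32) - 288 = (-√2/3 + 32) - 288 = (32 - √2/3) - 288 = -256 - √2/3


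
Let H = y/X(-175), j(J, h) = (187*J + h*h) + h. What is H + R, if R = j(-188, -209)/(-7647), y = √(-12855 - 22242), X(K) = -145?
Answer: -2772/2549 - I*√35097/145 ≈ -1.0875 - 1.292*I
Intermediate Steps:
j(J, h) = h + h² + 187*J (j(J, h) = (187*J + h²) + h = (h² + 187*J) + h = h + h² + 187*J)
y = I*√35097 (y = √(-35097) = I*√35097 ≈ 187.34*I)
H = -I*√35097/145 (H = (I*√35097)/(-145) = (I*√35097)*(-1/145) = -I*√35097/145 ≈ -1.292*I)
R = -2772/2549 (R = (-209 + (-209)² + 187*(-188))/(-7647) = (-209 + 43681 - 35156)*(-1/7647) = 8316*(-1/7647) = -2772/2549 ≈ -1.0875)
H + R = -I*√35097/145 - 2772/2549 = -2772/2549 - I*√35097/145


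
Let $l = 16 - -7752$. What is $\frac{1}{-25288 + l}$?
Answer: $- \frac{1}{17520} \approx -5.7078 \cdot 10^{-5}$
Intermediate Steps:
$l = 7768$ ($l = 16 + 7752 = 7768$)
$\frac{1}{-25288 + l} = \frac{1}{-25288 + 7768} = \frac{1}{-17520} = - \frac{1}{17520}$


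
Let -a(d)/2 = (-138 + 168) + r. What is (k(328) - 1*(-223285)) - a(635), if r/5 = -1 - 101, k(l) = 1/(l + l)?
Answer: 145845201/656 ≈ 2.2233e+5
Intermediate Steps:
k(l) = 1/(2*l)
r = -510 (r = 5*(-1 - 101) = 5*(-102) = -510)
a(d) = 960 (a(d) = -2*((-138 + 168) - 510) = -2*(30 - 510) = -2*(-480) = 960)
(k(328) - 1*(-223285)) - a(635) = ((½)/328 - 1*(-223285)) - 1*960 = ((½)*(1/328) + 223285) - 960 = (1/656 + 223285) - 960 = 146474961/656 - 960 = 145845201/656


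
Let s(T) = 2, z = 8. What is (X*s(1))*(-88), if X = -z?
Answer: 1408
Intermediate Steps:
X = -8 (X = -1*8 = -8)
(X*s(1))*(-88) = -8*2*(-88) = -16*(-88) = 1408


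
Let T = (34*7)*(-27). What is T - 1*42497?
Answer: -48923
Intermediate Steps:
T = -6426 (T = 238*(-27) = -6426)
T - 1*42497 = -6426 - 1*42497 = -6426 - 42497 = -48923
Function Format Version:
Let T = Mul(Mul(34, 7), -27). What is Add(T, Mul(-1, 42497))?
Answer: -48923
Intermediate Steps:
T = -6426 (T = Mul(238, -27) = -6426)
Add(T, Mul(-1, 42497)) = Add(-6426, Mul(-1, 42497)) = Add(-6426, -42497) = -48923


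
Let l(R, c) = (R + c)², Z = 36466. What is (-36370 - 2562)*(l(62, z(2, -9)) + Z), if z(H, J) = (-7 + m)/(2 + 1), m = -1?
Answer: -14010770296/9 ≈ -1.5568e+9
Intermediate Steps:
z(H, J) = -8/3 (z(H, J) = (-7 - 1)/(2 + 1) = -8/3)
(-36370 - 2562)*(l(62, z(2, -9)) + Z) = (-36370 - 2562)*((62 - 8/3)² + 36466) = -38932*((178/3)² + 36466) = -38932*(31684/9 + 36466) = -38932*359878/9 = -14010770296/9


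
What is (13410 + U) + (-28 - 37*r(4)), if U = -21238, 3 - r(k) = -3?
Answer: -8078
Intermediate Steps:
r(k) = 6 (r(k) = 3 - 1*(-3) = 3 + 3 = 6)
(13410 + U) + (-28 - 37*r(4)) = (13410 - 21238) + (-28 - 37*6) = -7828 + (-28 - 222) = -7828 - 250 = -8078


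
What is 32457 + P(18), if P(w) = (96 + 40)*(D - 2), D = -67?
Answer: 23073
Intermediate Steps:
P(w) = -9384 (P(w) = (96 + 40)*(-67 - 2) = 136*(-69) = -9384)
32457 + P(18) = 32457 - 9384 = 23073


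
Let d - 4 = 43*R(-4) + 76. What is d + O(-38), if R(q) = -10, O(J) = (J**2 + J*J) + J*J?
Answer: 3982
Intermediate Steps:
O(J) = 3*J**2 (O(J) = (J**2 + J**2) + J**2 = 2*J**2 + J**2 = 3*J**2)
d = -350 (d = 4 + (43*(-10) + 76) = 4 + (-430 + 76) = 4 - 354 = -350)
d + O(-38) = -350 + 3*(-38)**2 = -350 + 3*1444 = -350 + 4332 = 3982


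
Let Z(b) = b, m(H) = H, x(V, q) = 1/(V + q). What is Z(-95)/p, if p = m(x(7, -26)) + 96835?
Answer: -1805/1839864 ≈ -0.00098105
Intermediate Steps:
p = 1839864/19 (p = 1/(7 - 26) + 96835 = 1/(-19) + 96835 = -1/19 + 96835 = 1839864/19 ≈ 96835.)
Z(-95)/p = -95/1839864/19 = -95*19/1839864 = -1805/1839864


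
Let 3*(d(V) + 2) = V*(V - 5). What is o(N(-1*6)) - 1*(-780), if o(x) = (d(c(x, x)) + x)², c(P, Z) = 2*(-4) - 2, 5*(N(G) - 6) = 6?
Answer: 95676/25 ≈ 3827.0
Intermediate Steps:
N(G) = 36/5 (N(G) = 6 + (⅕)*6 = 6 + 6/5 = 36/5)
c(P, Z) = -10 (c(P, Z) = -8 - 2 = -10)
d(V) = -2 + V*(-5 + V)/3 (d(V) = -2 + (V*(V - 5))/3 = -2 + (V*(-5 + V))/3 = -2 + V*(-5 + V)/3)
o(x) = (48 + x)² (o(x) = ((-2 - 5/3*(-10) + (⅓)*(-10)²) + x)² = ((-2 + 50/3 + (⅓)*100) + x)² = ((-2 + 50/3 + 100/3) + x)² = (48 + x)²)
o(N(-1*6)) - 1*(-780) = (48 + 36/5)² - 1*(-780) = (276/5)² + 780 = 76176/25 + 780 = 95676/25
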